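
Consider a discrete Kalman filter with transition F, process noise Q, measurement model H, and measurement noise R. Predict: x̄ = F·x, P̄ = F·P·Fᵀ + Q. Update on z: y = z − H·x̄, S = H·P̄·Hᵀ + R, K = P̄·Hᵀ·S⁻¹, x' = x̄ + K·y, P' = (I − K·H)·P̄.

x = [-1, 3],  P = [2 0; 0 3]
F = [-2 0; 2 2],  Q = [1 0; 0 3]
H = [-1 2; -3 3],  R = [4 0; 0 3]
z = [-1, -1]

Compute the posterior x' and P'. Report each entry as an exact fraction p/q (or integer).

x' = [967/571, 660/571]
P' = [1162/571 985/571; 985/571 1951/1142]

x̄ = F·x = [2, 4]
P̄ = F·P·Fᵀ + Q = [9 -8; -8 23]
y = z − H·x̄ = [-7, -7]
S = H·P̄·Hᵀ + R = [137 237; 237 435]
K = P̄·Hᵀ·S⁻¹ = [202/571 -177/571; 483/1142 -19/1142]
x' = x̄ + K·y = [967/571, 660/571]
P' = (I − K·H)·P̄ = [1162/571 985/571; 985/571 1951/1142]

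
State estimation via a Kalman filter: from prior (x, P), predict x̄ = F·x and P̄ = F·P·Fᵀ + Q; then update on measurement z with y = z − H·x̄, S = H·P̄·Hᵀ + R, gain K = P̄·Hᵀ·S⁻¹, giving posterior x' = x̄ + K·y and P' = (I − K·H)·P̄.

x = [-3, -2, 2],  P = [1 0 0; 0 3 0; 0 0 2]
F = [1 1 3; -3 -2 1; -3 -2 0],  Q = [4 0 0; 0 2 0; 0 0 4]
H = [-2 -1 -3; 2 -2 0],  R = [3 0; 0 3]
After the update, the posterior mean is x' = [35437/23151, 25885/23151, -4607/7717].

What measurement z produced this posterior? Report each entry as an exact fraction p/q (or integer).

x̄ = F·x = [1, 15, 13]
P̄ = F·P·Fᵀ + Q = [26 -3 -9; -3 25 21; -9 21 25]
S = H·P̄·Hᵀ + R = [363 120; 120 231]
K = P̄·Hᵀ·S⁻¹ = [-1338/7717 7898/23151; -1358/7717 -3496/23151; -1202/7717 -1380/7717]
x' − x̄ = [12286/23151, -321380/23151, -104928/7717] = K·y
y = (KᵀK)⁻¹·Kᵀ·(x' − x̄) = [54, 29]
z = y + H·x̄ = [54, 29] + [-56, -28] = [-2, 1]

z = [-2, 1]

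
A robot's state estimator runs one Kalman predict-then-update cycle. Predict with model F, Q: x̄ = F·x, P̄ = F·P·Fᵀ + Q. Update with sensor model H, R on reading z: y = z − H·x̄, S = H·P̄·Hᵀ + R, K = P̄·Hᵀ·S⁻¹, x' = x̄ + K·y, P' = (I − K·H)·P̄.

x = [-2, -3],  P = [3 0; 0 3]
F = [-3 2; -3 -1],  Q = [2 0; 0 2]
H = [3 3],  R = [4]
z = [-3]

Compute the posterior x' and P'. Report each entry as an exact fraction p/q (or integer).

x̄ = F·x = [0, 9]
P̄ = F·P·Fᵀ + Q = [41 21; 21 32]
y = z − H·x̄ = [-30]
S = H·P̄·Hᵀ + R = [1039]
K = P̄·Hᵀ·S⁻¹ = [186/1039; 159/1039]
x' = x̄ + K·y = [-5580/1039, 4581/1039]
P' = (I − K·H)·P̄ = [8003/1039 -7755/1039; -7755/1039 7967/1039]

x' = [-5580/1039, 4581/1039]
P' = [8003/1039 -7755/1039; -7755/1039 7967/1039]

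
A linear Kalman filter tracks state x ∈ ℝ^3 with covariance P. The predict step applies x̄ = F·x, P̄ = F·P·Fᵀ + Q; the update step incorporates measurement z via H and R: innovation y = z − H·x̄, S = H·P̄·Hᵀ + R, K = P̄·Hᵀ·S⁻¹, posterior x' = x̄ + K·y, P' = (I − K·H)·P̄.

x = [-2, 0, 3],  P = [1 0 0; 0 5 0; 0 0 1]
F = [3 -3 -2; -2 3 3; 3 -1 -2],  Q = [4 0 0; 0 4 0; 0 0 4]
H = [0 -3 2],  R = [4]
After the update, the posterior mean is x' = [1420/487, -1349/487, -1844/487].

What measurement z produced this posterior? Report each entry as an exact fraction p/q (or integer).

x̄ = F·x = [-12, 13, -12]
P̄ = F·P·Fᵀ + Q = [62 -57 28; -57 62 -27; 28 -27 22]
S = H·P̄·Hᵀ + R = [974]
K = P̄·Hᵀ·S⁻¹ = [227/974; -120/487; 125/974]
x' − x̄ = [7264/487, -7680/487, 4000/487] = K·y
y = (KᵀK)⁻¹·Kᵀ·(x' − x̄) = [64]
z = y + H·x̄ = [64] + [-63] = [1]

z = [1]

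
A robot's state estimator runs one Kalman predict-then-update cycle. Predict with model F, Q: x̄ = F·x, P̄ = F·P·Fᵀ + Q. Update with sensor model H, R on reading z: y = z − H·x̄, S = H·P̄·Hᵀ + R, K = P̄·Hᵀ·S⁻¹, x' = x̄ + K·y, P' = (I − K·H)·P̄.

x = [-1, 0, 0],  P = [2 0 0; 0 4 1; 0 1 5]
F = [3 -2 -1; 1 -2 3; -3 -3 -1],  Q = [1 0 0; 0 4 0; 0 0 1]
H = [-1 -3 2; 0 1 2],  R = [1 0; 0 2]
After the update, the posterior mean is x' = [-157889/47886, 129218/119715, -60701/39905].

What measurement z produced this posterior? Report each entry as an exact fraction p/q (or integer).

z = [-3, -2]

x̄ = F·x = [-3, -1, 3]
P̄ = F·P·Fᵀ + Q = [44 3 16; 3 55 -4; 16 -4 66]
S = H·P̄·Hᵀ + R = [806 80; 80 305]
K = P̄·Hᵀ·S⁻¹ = [-1841/47886 2989/23943; -5744/23943 25981/119715; 960/7981 15488/39905]
x' − x̄ = [-14231/47886, 248933/119715, -180416/39905] = K·y
y = (KᵀK)⁻¹·Kᵀ·(x' − x̄) = [-15, -7]
z = y + H·x̄ = [-15, -7] + [12, 5] = [-3, -2]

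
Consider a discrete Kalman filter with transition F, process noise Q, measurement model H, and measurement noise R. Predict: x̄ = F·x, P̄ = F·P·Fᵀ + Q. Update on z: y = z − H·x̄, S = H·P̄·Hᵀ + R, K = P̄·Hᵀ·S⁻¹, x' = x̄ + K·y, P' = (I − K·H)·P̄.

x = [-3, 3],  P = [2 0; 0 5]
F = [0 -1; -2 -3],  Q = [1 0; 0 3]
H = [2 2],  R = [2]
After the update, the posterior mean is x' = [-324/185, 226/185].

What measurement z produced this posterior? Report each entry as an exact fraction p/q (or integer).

z = [-1]

x̄ = F·x = [-3, -3]
P̄ = F·P·Fᵀ + Q = [6 15; 15 56]
S = H·P̄·Hᵀ + R = [370]
K = P̄·Hᵀ·S⁻¹ = [21/185; 71/185]
x' − x̄ = [231/185, 781/185] = K·y
y = (KᵀK)⁻¹·Kᵀ·(x' − x̄) = [11]
z = y + H·x̄ = [11] + [-12] = [-1]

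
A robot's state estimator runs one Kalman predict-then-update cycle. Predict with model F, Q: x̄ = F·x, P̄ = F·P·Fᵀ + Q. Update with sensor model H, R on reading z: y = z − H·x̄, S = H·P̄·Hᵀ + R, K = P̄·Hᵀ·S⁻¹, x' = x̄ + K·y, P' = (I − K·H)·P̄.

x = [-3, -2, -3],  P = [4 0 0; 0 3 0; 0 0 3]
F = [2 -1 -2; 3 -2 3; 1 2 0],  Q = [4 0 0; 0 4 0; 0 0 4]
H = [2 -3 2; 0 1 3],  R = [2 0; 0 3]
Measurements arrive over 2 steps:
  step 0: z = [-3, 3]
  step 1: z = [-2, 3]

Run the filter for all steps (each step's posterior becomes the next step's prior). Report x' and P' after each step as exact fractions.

step 0: x̄ = F·x = [2, -14, -7]
step 0: P̄ = F·P·Fᵀ + Q = [35 12 2; 12 79 0; 2 0 20]
step 0: y = z − H·x̄ = [-35, 38]
step 0: S = H·P̄·Hᵀ + R = [805 -81; -81 262]
step 0: K = P̄·Hᵀ·S⁻¹ = [11414/204349 17568/204349; -49407/204349 46342/204349; 16388/204349 51864/204349]
step 0: x' = x̄ + K·y = [676792/204349, 629355/204349, -33191/204349]
step 0: P' = (I − K·H)·P̄ = [6402259/204349 3495498/204349 -1147598/204349; 3495498/204349 1958862/204349 -606612/204349; -1147598/204349 -606612/204349 254068/204349]
step 1: x̄ = F·x = [790611/204349, 672093/204349, 1935502/204349]
step 1: P̄ = F·P·Fᵀ + Q = [22173910/204349 15731772/204349 24094932/204349; 15731772/204349 13236391/204349 18270855/204349; 24094932/204349 18270855/204349 29037095/204349]
step 1: y = z − H·x̄ = [-3844645/204349, -5865552/204349]
step 1: S = H·P̄·Hᵀ + R = [109108169/204349 182650548/204349; 182650548/204349 384808423/204349]
step 1: K = P̄·Hᵀ·S⁻¹ = [6713273600/42204854267 109609608/715336513; -7539106125/42204854267 187150936/715336513; 2695685923/42204854267 174212568/715336513]
step 1: x' = x̄ + K·y = [-148642088843/42204854267, -36291322608/42204854267, 53997351175/42204854267]
step 1: P' = (I − K·H)·P̄ = [304629279226/42204854267 166027075908/42204854267 -48875391764/42204854267; 166027075908/42204854267 100695320322/42204854267 -22523201550/42204854267; -48875391764/42204854267 -22523201550/42204854267 17786275362/42204854267]

step 0: x' = [676792/204349, 629355/204349, -33191/204349], P' = [6402259/204349 3495498/204349 -1147598/204349; 3495498/204349 1958862/204349 -606612/204349; -1147598/204349 -606612/204349 254068/204349]
step 1: x' = [-148642088843/42204854267, -36291322608/42204854267, 53997351175/42204854267], P' = [304629279226/42204854267 166027075908/42204854267 -48875391764/42204854267; 166027075908/42204854267 100695320322/42204854267 -22523201550/42204854267; -48875391764/42204854267 -22523201550/42204854267 17786275362/42204854267]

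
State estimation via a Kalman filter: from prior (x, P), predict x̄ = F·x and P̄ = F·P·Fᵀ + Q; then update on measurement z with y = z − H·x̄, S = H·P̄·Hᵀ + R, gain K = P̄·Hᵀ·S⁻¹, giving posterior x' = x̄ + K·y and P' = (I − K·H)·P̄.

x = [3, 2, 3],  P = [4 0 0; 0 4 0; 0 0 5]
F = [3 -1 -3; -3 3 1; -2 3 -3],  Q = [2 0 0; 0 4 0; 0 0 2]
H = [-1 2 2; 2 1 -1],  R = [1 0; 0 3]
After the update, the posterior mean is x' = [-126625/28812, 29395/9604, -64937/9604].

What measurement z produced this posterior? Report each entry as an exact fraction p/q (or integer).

x̄ = F·x = [-2, 0, -9]
P̄ = F·P·Fᵀ + Q = [87 -63 9; -63 81 45; 9 45 99]
S = H·P̄·Hᵀ + R = [1384 -354; -354 153]
K = P̄·Hᵀ·S⁻¹ = [697/9604 12023/14406; 1815/9604 -725/4802; 3327/9604 2719/4802]
x' − x̄ = [-69001/28812, 29395/9604, 21499/9604] = K·y
y = (KᵀK)⁻¹·Kᵀ·(x' − x̄) = [13, -4]
z = y + H·x̄ = [13, -4] + [-16, 5] = [-3, 1]

z = [-3, 1]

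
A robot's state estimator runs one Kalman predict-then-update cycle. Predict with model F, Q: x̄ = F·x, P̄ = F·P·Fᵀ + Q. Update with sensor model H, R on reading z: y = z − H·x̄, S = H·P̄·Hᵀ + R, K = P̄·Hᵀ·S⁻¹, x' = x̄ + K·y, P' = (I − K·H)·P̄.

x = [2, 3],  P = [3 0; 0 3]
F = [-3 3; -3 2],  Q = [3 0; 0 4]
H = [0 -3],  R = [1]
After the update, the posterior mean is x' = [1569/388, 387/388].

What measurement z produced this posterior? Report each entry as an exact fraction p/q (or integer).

x̄ = F·x = [3, 0]
P̄ = F·P·Fᵀ + Q = [57 45; 45 43]
S = H·P̄·Hᵀ + R = [388]
K = P̄·Hᵀ·S⁻¹ = [-135/388; -129/388]
x' − x̄ = [405/388, 387/388] = K·y
y = (KᵀK)⁻¹·Kᵀ·(x' − x̄) = [-3]
z = y + H·x̄ = [-3] + [0] = [-3]

z = [-3]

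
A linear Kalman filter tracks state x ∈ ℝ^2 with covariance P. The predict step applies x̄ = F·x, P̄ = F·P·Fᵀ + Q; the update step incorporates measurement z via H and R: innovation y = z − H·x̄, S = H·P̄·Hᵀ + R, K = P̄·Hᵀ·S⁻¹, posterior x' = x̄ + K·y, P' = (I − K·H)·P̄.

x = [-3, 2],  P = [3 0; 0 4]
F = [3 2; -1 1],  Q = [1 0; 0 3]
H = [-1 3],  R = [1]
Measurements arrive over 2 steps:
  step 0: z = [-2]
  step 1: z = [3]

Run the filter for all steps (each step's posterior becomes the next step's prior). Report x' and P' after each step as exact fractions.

step 0: x' = [7/3, 23/141], P' = [85/3 28/3; 28/3 449/141]
step 1: x' = [-213100/66283, -5146/66283], P' = [1618235/132566 255873/66283; 255873/66283 88037/66283]

step 0: x̄ = F·x = [-5, 5]
step 0: P̄ = F·P·Fᵀ + Q = [44 -1; -1 10]
step 0: y = z − H·x̄ = [-22]
step 0: S = H·P̄·Hᵀ + R = [141]
step 0: K = P̄·Hᵀ·S⁻¹ = [-1/3; 31/141]
step 0: x' = x̄ + K·y = [7/3, 23/141]
step 0: P' = (I − K·H)·P̄ = [85/3 28/3; 28/3 449/141]
step 1: x̄ = F·x = [1033/141, -102/47]
step 1: P̄ = F·P·Fᵀ + Q = [53684/141 -3257/47; -3257/47 745/47]
step 1: y = z − H·x̄ = [2374/141]
step 1: S = H·P̄·Hᵀ + R = [132566/141]
step 1: K = P̄·Hᵀ·S⁻¹ = [-82997/132566; 8238/66283]
step 1: x' = x̄ + K·y = [-213100/66283, -5146/66283]
step 1: P' = (I − K·H)·P̄ = [1618235/132566 255873/66283; 255873/66283 88037/66283]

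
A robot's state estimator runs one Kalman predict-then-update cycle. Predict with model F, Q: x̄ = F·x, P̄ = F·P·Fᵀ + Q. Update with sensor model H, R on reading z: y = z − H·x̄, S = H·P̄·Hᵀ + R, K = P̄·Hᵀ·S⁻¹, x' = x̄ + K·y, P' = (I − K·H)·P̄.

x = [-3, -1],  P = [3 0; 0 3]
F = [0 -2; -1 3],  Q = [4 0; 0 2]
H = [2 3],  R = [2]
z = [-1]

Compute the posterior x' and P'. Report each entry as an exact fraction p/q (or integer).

x̄ = F·x = [2, 0]
P̄ = F·P·Fᵀ + Q = [16 -18; -18 32]
y = z − H·x̄ = [-5]
S = H·P̄·Hᵀ + R = [138]
K = P̄·Hᵀ·S⁻¹ = [-11/69; 10/23]
x' = x̄ + K·y = [193/69, -50/23]
P' = (I − K·H)·P̄ = [862/69 -194/23; -194/23 136/23]

x' = [193/69, -50/23]
P' = [862/69 -194/23; -194/23 136/23]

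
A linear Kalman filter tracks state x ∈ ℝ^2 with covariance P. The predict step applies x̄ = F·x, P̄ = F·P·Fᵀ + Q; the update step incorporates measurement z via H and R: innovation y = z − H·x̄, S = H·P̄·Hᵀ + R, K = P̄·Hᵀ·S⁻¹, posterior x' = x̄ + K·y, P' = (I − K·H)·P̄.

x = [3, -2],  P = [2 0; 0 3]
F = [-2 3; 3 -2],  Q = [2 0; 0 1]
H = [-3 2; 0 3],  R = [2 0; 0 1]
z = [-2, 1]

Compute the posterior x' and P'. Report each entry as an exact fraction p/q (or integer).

x̄ = F·x = [-12, 13]
P̄ = F·P·Fᵀ + Q = [37 -30; -30 31]
y = z − H·x̄ = [-64, -38]
S = H·P̄·Hᵀ + R = [819 456; 456 280]
K = P̄·Hᵀ·S⁻¹ = [-95/297 79/396; 19/2673 2285/7128]
x' = x̄ + K·y = [529/594, 3887/10692]
P' = (I − K·H)·P̄ = [17/66 79/1188; 79/1188 2285/21384]

x' = [529/594, 3887/10692]
P' = [17/66 79/1188; 79/1188 2285/21384]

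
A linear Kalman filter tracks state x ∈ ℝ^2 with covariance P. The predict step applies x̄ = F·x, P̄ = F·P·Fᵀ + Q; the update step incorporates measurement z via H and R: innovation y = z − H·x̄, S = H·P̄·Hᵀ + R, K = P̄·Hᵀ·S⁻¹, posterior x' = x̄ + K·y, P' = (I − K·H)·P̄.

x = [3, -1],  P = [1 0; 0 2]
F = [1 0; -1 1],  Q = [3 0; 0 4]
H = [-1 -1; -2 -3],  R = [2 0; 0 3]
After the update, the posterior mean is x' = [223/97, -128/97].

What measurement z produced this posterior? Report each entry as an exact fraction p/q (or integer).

x̄ = F·x = [3, -4]
P̄ = F·P·Fᵀ + Q = [4 -1; -1 7]
S = H·P̄·Hᵀ + R = [11 24; 24 70]
K = P̄·Hᵀ·S⁻¹ = [-45/97 17/194; 18/97 -65/194]
x' − x̄ = [-68/97, 260/97] = K·y
y = (KᵀK)⁻¹·Kᵀ·(x' − x̄) = [0, -8]
z = y + H·x̄ = [0, -8] + [1, 6] = [1, -2]

z = [1, -2]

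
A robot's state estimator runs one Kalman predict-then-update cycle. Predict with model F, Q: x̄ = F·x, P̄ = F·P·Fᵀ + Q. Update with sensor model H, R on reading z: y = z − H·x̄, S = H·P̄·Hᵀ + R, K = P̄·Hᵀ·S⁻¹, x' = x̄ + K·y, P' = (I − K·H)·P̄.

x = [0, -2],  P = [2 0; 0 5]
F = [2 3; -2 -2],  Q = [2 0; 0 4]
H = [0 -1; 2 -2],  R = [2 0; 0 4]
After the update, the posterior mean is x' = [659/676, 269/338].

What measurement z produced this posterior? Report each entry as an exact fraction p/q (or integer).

z = [-2, 1]

x̄ = F·x = [-6, 4]
P̄ = F·P·Fᵀ + Q = [55 -38; -38 32]
S = H·P̄·Hᵀ + R = [34 140; 140 656]
K = P̄·Hᵀ·S⁻¹ = [-139/338 251/676; -87/169 -35/338]
x' − x̄ = [4715/676, -1083/338] = K·y
y = (KᵀK)⁻¹·Kᵀ·(x' − x̄) = [2, 21]
z = y + H·x̄ = [2, 21] + [-4, -20] = [-2, 1]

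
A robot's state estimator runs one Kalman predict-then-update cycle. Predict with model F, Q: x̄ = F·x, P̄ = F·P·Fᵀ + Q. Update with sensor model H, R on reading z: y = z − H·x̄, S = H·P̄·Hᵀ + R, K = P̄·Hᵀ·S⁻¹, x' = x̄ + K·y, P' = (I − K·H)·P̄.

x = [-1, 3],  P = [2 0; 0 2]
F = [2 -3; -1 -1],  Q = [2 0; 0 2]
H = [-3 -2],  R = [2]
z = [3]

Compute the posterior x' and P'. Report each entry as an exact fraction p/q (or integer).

x' = [-165/151, 4/151]
P' = [356/151 -490/151; -490/151 744/151]

x̄ = F·x = [-11, -2]
P̄ = F·P·Fᵀ + Q = [28 2; 2 6]
y = z − H·x̄ = [-34]
S = H·P̄·Hᵀ + R = [302]
K = P̄·Hᵀ·S⁻¹ = [-44/151; -9/151]
x' = x̄ + K·y = [-165/151, 4/151]
P' = (I − K·H)·P̄ = [356/151 -490/151; -490/151 744/151]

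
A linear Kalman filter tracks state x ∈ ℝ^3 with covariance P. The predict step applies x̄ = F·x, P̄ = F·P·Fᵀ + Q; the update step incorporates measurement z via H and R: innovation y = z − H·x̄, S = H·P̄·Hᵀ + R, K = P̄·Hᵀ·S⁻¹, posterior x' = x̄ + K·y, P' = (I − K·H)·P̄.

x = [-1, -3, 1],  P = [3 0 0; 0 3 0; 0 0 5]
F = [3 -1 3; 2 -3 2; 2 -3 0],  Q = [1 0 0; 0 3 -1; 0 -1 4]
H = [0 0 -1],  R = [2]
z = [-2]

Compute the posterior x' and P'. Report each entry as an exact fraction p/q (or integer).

x̄ = F·x = [3, 9, 7]
P̄ = F·P·Fᵀ + Q = [76 57 27; 57 62 38; 27 38 43]
y = z − H·x̄ = [5]
S = H·P̄·Hᵀ + R = [45]
K = P̄·Hᵀ·S⁻¹ = [-3/5; -38/45; -43/45]
x' = x̄ + K·y = [0, 43/9, 20/9]
P' = (I − K·H)·P̄ = [299/5 171/5 6/5; 171/5 1346/45 76/45; 6/5 76/45 86/45]

x' = [0, 43/9, 20/9]
P' = [299/5 171/5 6/5; 171/5 1346/45 76/45; 6/5 76/45 86/45]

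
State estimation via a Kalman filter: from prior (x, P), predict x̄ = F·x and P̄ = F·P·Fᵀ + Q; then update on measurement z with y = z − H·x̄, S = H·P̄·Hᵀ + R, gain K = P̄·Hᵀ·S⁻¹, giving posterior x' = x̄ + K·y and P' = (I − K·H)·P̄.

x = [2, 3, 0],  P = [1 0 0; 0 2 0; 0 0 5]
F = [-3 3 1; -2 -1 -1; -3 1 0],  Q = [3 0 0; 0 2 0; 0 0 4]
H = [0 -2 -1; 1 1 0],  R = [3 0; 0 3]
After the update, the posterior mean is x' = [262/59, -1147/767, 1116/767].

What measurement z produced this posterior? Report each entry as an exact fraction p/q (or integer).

z = [1, 3]

x̄ = F·x = [3, -7, -3]
P̄ = F·P·Fᵀ + Q = [35 -5 15; -5 13 4; 15 4 15]
S = H·P̄·Hᵀ + R = [86 -35; -35 41]
K = P̄·Hᵀ·S⁻¹ = [65/177 185/177; -950/2301 -362/2301; -278/2301 829/2301]
x' − x̄ = [85/59, 4222/767, 3417/767] = K·y
y = (KᵀK)⁻¹·Kᵀ·(x' − x̄) = [-16, 7]
z = y + H·x̄ = [-16, 7] + [17, -4] = [1, 3]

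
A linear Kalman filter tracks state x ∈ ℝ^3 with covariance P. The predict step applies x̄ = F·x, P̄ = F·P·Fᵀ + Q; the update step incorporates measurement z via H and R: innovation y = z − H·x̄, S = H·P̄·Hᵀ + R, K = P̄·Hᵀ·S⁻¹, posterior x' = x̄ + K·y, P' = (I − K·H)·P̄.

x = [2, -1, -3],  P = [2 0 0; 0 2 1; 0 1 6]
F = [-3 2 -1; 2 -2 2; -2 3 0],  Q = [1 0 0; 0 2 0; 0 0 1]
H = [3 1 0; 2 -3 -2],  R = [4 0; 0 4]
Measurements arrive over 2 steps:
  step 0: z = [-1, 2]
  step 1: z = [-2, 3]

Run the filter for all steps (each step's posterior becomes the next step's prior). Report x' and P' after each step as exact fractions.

step 0: x' = [-10289/24297, -2778/8099, -8185/8099], P' = [18488/24297 -7524/8099 16140/8099; -7524/8099 20716/8099 -34880/8099; 16140/8099 -34880/8099 69578/8099]
step 1: x' = [-196760919/384203675, -65661729/384203675, -657004759/384203675], P' = [193343908/384203675 -163103472/384203675 345105538/384203675; -163103472/384203675 530501848/384203675 -727854742/384203675; 345105538/384203675 -727854742/384203675 1371190493/384203675]

step 0: x̄ = F·x = [-5, 0, -7]
step 0: P̄ = F·P·Fᵀ + Q = [29 -26 21; -26 34 -14; 21 -14 27]
step 0: y = z − H·x̄ = [14, -2]
step 0: S = H·P̄·Hᵀ + R = [143 156; 156 510]
step 0: K = P̄·Hᵀ·S⁻¹ = [2741/8099 151/1869; -464/8099 -143/623; 3385/8099 -43/623]
step 0: x' = x̄ + K·y = [-10289/24297, -2778/8099, -8185/8099]
step 0: P' = (I − K·H)·P̄ = [18488/24297 -7524/8099 16140/8099; -7524/8099 20716/8099 -34880/8099; 16140/8099 -34880/8099 69578/8099]
step 1: x̄ = F·x = [12918/8099, -53020/24297, -632/3471]
step 1: P̄ = F·P·Fᵀ + Q = [542653/8099 -672636/8099 56572/1157; -672636/8099 2611130/24297 -213440/3471; 56572/1157 -213440/3471 132635/3471]
step 1: y = z − H·x̄ = [-111836/24297, -172525/24297]
step 1: S = H·P̄·Hᵀ + R = [5252501/24297 11919808/24297; 11919808/24297 30604814/24297]
step 1: K = P̄·Hᵀ·S⁻¹ = [104232063/384203675 46446789/384203675; 10297858/384203675 -115500751/384203675; 76865468/384203675 32848579/384203675]
step 1: x' = x̄ + K·y = [-196760919/384203675, -65661729/384203675, -657004759/384203675]
step 1: P' = (I − K·H)·P̄ = [193343908/384203675 -163103472/384203675 345105538/384203675; -163103472/384203675 530501848/384203675 -727854742/384203675; 345105538/384203675 -727854742/384203675 1371190493/384203675]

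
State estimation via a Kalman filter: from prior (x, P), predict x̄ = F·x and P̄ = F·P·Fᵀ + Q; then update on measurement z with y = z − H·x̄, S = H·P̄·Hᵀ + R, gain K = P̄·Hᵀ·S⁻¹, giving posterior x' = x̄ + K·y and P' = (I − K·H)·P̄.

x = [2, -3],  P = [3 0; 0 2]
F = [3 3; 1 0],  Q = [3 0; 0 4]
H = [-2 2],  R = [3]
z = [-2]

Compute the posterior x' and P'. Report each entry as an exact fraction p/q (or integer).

x' = [483/151, 350/151]
P' = [1164/151 1047/151; 1047/151 1041/151]

x̄ = F·x = [-3, 2]
P̄ = F·P·Fᵀ + Q = [48 9; 9 7]
y = z − H·x̄ = [-12]
S = H·P̄·Hᵀ + R = [151]
K = P̄·Hᵀ·S⁻¹ = [-78/151; -4/151]
x' = x̄ + K·y = [483/151, 350/151]
P' = (I − K·H)·P̄ = [1164/151 1047/151; 1047/151 1041/151]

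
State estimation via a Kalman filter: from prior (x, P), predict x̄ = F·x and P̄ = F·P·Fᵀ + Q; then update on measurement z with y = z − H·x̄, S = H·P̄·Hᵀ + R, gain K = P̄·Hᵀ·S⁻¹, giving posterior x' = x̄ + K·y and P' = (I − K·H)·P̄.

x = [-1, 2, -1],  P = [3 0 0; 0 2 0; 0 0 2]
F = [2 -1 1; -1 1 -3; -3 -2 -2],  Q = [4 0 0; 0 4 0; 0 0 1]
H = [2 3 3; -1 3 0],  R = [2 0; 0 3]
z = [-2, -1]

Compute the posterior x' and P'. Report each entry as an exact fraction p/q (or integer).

x̄ = F·x = [-5, 6, 1]
P̄ = F·P·Fᵀ + Q = [20 -14 -18; -14 27 17; -18 17 44]
y = z − H·x̄ = [-13, -24]
S = H·P̄·Hᵀ + R = [643 368; 368 350]
K = P̄·Hᵀ·S⁻¹ = [1608/44813 -9629/44813; 720/44813 22813/89626; 13029/44813 -9729/89626]
x' = x̄ + K·y = [-13873/44813, -14238/44813, -7816/44813]
P' = (I − K·H)·P̄ = [389310/44813 120141/44813 -378609/44813; 120141/44813 102907/89626 -262135/89626; -378609/44813 -262135/89626 784319/89626]

x' = [-13873/44813, -14238/44813, -7816/44813]
P' = [389310/44813 120141/44813 -378609/44813; 120141/44813 102907/89626 -262135/89626; -378609/44813 -262135/89626 784319/89626]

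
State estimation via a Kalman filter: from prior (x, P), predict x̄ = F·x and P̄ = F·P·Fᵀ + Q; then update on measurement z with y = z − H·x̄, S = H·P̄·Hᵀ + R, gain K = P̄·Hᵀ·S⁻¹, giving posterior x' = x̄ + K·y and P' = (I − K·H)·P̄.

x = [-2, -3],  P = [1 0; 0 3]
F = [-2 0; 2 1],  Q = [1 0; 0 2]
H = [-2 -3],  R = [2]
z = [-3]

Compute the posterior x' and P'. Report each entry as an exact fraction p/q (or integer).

x' = [188/55, -81/55]
P' = [271/55 -182/55; -182/55 134/55]

x̄ = F·x = [4, -7]
P̄ = F·P·Fᵀ + Q = [5 -4; -4 9]
y = z − H·x̄ = [-16]
S = H·P̄·Hᵀ + R = [55]
K = P̄·Hᵀ·S⁻¹ = [2/55; -19/55]
x' = x̄ + K·y = [188/55, -81/55]
P' = (I − K·H)·P̄ = [271/55 -182/55; -182/55 134/55]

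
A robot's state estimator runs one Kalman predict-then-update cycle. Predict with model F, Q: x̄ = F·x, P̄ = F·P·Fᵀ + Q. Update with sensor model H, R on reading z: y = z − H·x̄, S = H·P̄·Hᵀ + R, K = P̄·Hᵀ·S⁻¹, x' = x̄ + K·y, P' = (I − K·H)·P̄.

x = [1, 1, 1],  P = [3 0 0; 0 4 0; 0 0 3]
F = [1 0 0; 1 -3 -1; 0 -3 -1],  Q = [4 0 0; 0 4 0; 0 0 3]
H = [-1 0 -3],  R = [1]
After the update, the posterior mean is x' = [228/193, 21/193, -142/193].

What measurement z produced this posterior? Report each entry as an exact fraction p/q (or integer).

x̄ = F·x = [1, -3, -4]
P̄ = F·P·Fᵀ + Q = [7 3 0; 3 46 39; 0 39 42]
S = H·P̄·Hᵀ + R = [386]
K = P̄·Hᵀ·S⁻¹ = [-7/386; -60/193; -63/193]
x' − x̄ = [35/193, 600/193, 630/193] = K·y
y = (KᵀK)⁻¹·Kᵀ·(x' − x̄) = [-10]
z = y + H·x̄ = [-10] + [11] = [1]

z = [1]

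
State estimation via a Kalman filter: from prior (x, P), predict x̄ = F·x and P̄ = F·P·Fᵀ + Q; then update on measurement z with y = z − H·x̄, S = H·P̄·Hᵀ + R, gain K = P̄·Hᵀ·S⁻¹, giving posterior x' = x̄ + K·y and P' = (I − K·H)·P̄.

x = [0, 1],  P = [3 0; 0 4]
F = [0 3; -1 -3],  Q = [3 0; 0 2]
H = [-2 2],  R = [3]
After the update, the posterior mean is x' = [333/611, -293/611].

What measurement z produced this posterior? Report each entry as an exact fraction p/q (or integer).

z = [-2]

x̄ = F·x = [3, -3]
P̄ = F·P·Fᵀ + Q = [39 -36; -36 41]
S = H·P̄·Hᵀ + R = [611]
K = P̄·Hᵀ·S⁻¹ = [-150/611; 154/611]
x' − x̄ = [-1500/611, 1540/611] = K·y
y = (KᵀK)⁻¹·Kᵀ·(x' − x̄) = [10]
z = y + H·x̄ = [10] + [-12] = [-2]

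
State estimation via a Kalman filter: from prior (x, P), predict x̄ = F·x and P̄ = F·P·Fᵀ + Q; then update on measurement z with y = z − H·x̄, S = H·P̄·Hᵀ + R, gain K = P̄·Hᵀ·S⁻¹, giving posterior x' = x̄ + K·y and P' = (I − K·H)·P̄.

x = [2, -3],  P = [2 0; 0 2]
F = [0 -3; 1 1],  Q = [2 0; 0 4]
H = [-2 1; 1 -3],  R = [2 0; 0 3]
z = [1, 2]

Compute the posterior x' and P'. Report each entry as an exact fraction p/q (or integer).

x̄ = F·x = [9, -1]
P̄ = F·P·Fᵀ + Q = [20 -6; -6 8]
y = z − H·x̄ = [20, -10]
S = H·P̄·Hᵀ + R = [114 -106; -106 131]
K = P̄·Hᵀ·S⁻¹ = [-999/1849 -272/1849; -280/1849 -650/1849]
x' = x̄ + K·y = [-619/1849, -949/1849]
P' = (I − K·H)·P̄ = [1362/1849 726/1849; 726/1849 892/1849]

x' = [-619/1849, -949/1849]
P' = [1362/1849 726/1849; 726/1849 892/1849]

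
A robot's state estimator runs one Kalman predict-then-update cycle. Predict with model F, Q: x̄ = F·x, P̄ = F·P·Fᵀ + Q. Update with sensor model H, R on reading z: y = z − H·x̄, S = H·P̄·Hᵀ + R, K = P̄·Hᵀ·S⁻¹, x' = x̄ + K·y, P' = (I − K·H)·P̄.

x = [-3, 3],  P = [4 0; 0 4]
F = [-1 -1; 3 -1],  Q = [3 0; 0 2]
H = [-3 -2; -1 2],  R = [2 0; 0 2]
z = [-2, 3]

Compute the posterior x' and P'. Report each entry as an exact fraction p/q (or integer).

x' = [-3471/13120, 4237/3280]
P' = [1603/6560 -201/1640; -201/1640 127/410]

x̄ = F·x = [0, -12]
P̄ = F·P·Fᵀ + Q = [11 -8; -8 42]
y = z − H·x̄ = [-26, 27]
S = H·P̄·Hᵀ + R = [173 -103; -103 213]
K = P̄·Hᵀ·S⁻¹ = [-3201/13120 -3211/13120; -413/3280 1217/3280]
x' = x̄ + K·y = [-3471/13120, 4237/3280]
P' = (I − K·H)·P̄ = [1603/6560 -201/1640; -201/1640 127/410]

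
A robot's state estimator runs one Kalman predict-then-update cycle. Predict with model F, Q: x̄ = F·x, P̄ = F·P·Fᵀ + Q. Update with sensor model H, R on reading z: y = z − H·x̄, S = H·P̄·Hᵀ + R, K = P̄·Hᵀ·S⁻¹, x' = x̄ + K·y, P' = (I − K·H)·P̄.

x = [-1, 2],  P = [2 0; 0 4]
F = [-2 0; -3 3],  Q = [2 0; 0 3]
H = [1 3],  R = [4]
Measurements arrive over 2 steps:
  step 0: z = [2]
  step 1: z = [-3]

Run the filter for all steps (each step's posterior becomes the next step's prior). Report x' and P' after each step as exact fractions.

step 0: x̄ = F·x = [2, 9]
step 0: P̄ = F·P·Fᵀ + Q = [10 12; 12 57]
step 0: y = z − H·x̄ = [-27]
step 0: S = H·P̄·Hᵀ + R = [599]
step 0: K = P̄·Hᵀ·S⁻¹ = [46/599; 183/599]
step 0: x' = x̄ + K·y = [-44/599, 450/599]
step 0: P' = (I − K·H)·P̄ = [3874/599 -1230/599; -1230/599 654/599]
step 1: x̄ = F·x = [88/599, 1482/599]
step 1: P̄ = F·P·Fᵀ + Q = [16694/599 30624/599; 30624/599 64689/599]
step 1: y = z − H·x̄ = [-6331/599]
step 1: S = H·P̄·Hᵀ + R = [785035/599]
step 1: K = P̄·Hᵀ·S⁻¹ = [108566/785035; 224691/785035]
step 1: x' = x̄ + K·y = [-1032134/785035, -432549/785035]
step 1: P' = (I − K·H)·P̄ = [2201666/785035 -589134/785035; -589134/785035 495966/785035]

step 0: x' = [-44/599, 450/599], P' = [3874/599 -1230/599; -1230/599 654/599]
step 1: x' = [-1032134/785035, -432549/785035], P' = [2201666/785035 -589134/785035; -589134/785035 495966/785035]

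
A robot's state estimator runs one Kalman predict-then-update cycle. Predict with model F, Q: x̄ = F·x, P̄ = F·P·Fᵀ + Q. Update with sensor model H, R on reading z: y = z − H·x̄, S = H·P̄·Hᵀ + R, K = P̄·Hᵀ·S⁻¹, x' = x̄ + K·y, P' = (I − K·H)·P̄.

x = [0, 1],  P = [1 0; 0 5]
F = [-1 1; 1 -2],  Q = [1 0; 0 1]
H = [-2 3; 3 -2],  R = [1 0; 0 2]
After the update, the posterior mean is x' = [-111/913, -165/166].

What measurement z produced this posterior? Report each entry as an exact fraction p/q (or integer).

x̄ = F·x = [1, -2]
P̄ = F·P·Fᵀ + Q = [7 -11; -11 22]
S = H·P̄·Hᵀ + R = [359 -317; -317 285]
K = P̄·Hᵀ·S⁻¹ = [118/913 269/913; 61/166 23/166]
x' − x̄ = [-1024/913, 167/166] = K·y
y = (KᵀK)⁻¹·Kᵀ·(x' − x̄) = [5, -6]
z = y + H·x̄ = [5, -6] + [-8, 7] = [-3, 1]

z = [-3, 1]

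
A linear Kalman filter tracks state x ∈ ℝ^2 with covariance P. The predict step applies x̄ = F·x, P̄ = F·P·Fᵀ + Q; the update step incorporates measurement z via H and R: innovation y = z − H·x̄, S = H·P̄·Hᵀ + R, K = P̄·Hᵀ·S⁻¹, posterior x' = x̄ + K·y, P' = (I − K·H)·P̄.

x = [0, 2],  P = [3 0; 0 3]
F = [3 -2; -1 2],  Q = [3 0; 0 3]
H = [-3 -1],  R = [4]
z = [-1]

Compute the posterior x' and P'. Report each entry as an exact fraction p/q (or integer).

x̄ = F·x = [-4, 4]
P̄ = F·P·Fᵀ + Q = [42 -21; -21 18]
y = z − H·x̄ = [-9]
S = H·P̄·Hᵀ + R = [274]
K = P̄·Hᵀ·S⁻¹ = [-105/274; 45/274]
x' = x̄ + K·y = [-151/274, 691/274]
P' = (I − K·H)·P̄ = [483/274 -1029/274; -1029/274 2907/274]

x' = [-151/274, 691/274]
P' = [483/274 -1029/274; -1029/274 2907/274]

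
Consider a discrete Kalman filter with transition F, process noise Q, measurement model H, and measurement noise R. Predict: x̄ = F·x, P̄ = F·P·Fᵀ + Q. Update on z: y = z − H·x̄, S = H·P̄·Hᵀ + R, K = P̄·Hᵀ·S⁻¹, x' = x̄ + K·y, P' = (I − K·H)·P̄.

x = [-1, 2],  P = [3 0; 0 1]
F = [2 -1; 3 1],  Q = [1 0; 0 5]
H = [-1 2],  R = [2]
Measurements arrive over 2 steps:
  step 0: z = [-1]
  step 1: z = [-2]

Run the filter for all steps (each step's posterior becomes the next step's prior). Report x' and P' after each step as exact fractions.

step 0: x̄ = F·x = [-4, -1]
step 0: P̄ = F·P·Fᵀ + Q = [14 17; 17 33]
step 0: y = z − H·x̄ = [-3]
step 0: S = H·P̄·Hᵀ + R = [80]
step 0: K = P̄·Hᵀ·S⁻¹ = [1/4; 49/80]
step 0: x' = x̄ + K·y = [-19/4, -227/80]
step 0: P' = (I − K·H)·P̄ = [9 19/4; 19/4 239/80]
step 1: x̄ = F·x = [-533/80, -1367/80]
step 1: P̄ = F·P·Fᵀ + Q = [1679/80 3701/80; 3701/80 9399/80]
step 1: y = z − H·x̄ = [2041/80]
step 1: S = H·P̄·Hᵀ + R = [24631/80]
step 1: K = P̄·Hᵀ·S⁻¹ = [5723/24631; 15097/24631]
step 1: x' = x̄ + K·y = [-18096/24631, -35720/24631]
step 1: P' = (I − K·H)·P̄ = [107534/24631 59490/24631; 59490/24631 44842/24631]

step 0: x' = [-19/4, -227/80], P' = [9 19/4; 19/4 239/80]
step 1: x' = [-18096/24631, -35720/24631], P' = [107534/24631 59490/24631; 59490/24631 44842/24631]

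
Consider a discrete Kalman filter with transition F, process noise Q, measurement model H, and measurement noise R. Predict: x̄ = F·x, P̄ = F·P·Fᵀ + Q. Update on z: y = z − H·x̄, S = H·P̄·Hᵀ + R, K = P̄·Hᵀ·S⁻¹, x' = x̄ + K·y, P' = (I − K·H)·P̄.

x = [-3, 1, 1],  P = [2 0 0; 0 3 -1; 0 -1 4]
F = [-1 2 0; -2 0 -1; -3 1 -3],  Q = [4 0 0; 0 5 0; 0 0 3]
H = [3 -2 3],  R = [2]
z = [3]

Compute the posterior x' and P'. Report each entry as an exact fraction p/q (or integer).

x̄ = F·x = [5, 5, 7]
P̄ = F·P·Fᵀ + Q = [18 6 18; 6 17 25; 18 25 66]
y = z − H·x̄ = [-23]
S = H·P̄·Hᵀ + R = [778]
K = P̄·Hᵀ·S⁻¹ = [48/389; 59/778; 101/389]
x' = x̄ + K·y = [841/389, 2533/778, 400/389]
P' = (I − K·H)·P̄ = [2394/389 -498/389 -2694/389; -498/389 9745/778 3766/389; -2694/389 3766/389 5272/389]

x' = [841/389, 2533/778, 400/389]
P' = [2394/389 -498/389 -2694/389; -498/389 9745/778 3766/389; -2694/389 3766/389 5272/389]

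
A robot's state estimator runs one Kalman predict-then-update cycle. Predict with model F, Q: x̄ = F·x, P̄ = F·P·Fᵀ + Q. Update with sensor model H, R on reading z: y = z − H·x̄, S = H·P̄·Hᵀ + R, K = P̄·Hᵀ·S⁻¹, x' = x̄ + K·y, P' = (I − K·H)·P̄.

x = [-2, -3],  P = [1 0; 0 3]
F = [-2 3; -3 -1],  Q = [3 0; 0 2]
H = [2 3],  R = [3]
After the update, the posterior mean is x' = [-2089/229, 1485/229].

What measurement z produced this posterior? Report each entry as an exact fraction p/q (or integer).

z = [1]

x̄ = F·x = [-5, 9]
P̄ = F·P·Fᵀ + Q = [34 -3; -3 14]
S = H·P̄·Hᵀ + R = [229]
K = P̄·Hᵀ·S⁻¹ = [59/229; 36/229]
x' − x̄ = [-944/229, -576/229] = K·y
y = (KᵀK)⁻¹·Kᵀ·(x' − x̄) = [-16]
z = y + H·x̄ = [-16] + [17] = [1]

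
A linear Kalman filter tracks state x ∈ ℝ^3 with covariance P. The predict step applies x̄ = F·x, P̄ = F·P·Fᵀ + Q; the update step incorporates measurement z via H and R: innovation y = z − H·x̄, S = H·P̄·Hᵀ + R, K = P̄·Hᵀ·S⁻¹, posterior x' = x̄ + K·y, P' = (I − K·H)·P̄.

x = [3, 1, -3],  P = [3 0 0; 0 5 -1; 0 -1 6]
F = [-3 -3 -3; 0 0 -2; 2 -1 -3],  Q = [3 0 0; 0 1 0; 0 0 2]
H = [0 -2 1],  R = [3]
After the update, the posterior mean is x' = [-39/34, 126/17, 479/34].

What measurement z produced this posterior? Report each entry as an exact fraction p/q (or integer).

z = [-1]

x̄ = F·x = [-3, 6, 14]
P̄ = F·P·Fᵀ + Q = [111 30 39; 30 25 34; 39 34 67]
S = H·P̄·Hᵀ + R = [34]
K = P̄·Hᵀ·S⁻¹ = [-21/34; -8/17; -1/34]
x' − x̄ = [63/34, 24/17, 3/34] = K·y
y = (KᵀK)⁻¹·Kᵀ·(x' − x̄) = [-3]
z = y + H·x̄ = [-3] + [2] = [-1]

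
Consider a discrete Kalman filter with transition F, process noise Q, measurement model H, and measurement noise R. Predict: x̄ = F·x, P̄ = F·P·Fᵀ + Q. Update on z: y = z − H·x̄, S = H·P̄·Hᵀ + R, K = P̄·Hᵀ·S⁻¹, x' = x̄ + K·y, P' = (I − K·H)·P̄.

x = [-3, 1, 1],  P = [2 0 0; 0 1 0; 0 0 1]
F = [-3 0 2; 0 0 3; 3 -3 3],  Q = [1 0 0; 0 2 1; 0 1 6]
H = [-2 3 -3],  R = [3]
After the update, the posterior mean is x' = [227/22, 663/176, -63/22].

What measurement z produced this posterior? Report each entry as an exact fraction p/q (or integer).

x̄ = F·x = [11, 3, -9]
P̄ = F·P·Fᵀ + Q = [23 6 -12; 6 11 10; -12 10 42]
S = H·P̄·Hᵀ + R = [176]
K = P̄·Hᵀ·S⁻¹ = [1/22; -9/176; -9/22]
x' − x̄ = [-15/22, 135/176, 135/22] = K·y
y = (KᵀK)⁻¹·Kᵀ·(x' − x̄) = [-15]
z = y + H·x̄ = [-15] + [14] = [-1]

z = [-1]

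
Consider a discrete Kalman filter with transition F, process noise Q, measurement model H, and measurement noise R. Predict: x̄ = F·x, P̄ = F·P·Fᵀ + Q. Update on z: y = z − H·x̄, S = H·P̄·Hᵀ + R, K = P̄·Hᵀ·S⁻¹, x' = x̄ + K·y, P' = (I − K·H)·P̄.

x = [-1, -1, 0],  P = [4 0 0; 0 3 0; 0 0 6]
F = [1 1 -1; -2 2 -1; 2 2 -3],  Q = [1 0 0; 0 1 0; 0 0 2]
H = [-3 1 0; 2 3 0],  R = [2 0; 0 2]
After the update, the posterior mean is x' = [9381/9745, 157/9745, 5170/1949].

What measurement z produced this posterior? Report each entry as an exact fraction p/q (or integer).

x̄ = F·x = [-2, 0, -4]
P̄ = F·P·Fᵀ + Q = [14 4 32; 4 35 14; 32 14 84]
S = H·P̄·Hᵀ + R = [139 -7; -7 421]
K = P̄·Hᵀ·S⁻¹ = [-7859/29235 2647/29235; 5237/29235 7934/29235; -1126/1949 472/1949]
x' − x̄ = [28871/9745, 157/9745, 12966/1949] = K·y
y = (KᵀK)⁻¹·Kᵀ·(x' − x̄) = [-9, 6]
z = y + H·x̄ = [-9, 6] + [6, -4] = [-3, 2]

z = [-3, 2]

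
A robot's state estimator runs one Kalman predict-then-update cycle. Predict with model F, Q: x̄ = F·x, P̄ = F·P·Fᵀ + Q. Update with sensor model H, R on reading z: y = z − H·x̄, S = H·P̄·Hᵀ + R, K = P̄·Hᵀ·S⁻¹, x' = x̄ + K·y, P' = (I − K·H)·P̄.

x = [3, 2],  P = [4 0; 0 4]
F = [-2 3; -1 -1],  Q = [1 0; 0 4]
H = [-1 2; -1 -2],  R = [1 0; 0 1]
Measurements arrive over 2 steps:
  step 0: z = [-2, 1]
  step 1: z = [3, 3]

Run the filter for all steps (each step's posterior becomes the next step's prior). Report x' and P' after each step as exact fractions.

step 0: x' = [4877/10123, -8051/10123], P' = [5013/10123 -4/10123; -4/10123 1252/10123]
step 1: x' = [-10561885/3470633, 33578/3470633], P' = [1543259/3470633 6274/3470633; 6274/3470633 422191/3470633]

step 0: x̄ = F·x = [0, -5]
step 0: P̄ = F·P·Fᵀ + Q = [53 -4; -4 12]
step 0: y = z − H·x̄ = [8, -9]
step 0: S = H·P̄·Hᵀ + R = [118 5; 5 86]
step 0: K = P̄·Hᵀ·S⁻¹ = [-5021/10123 -5005/10123; 2508/10123 -2500/10123]
step 0: x' = x̄ + K·y = [4877/10123, -8051/10123]
step 0: P' = (I − K·H)·P̄ = [5013/10123 -4/10123; -4/10123 1252/10123]
step 1: x̄ = F·x = [-33907/10123, 3174/10123]
step 1: P̄ = F·P·Fᵀ + Q = [41491/10123 6274/10123; 6274/10123 46749/10123]
step 1: y = z − H·x̄ = [-9886/10123, 2810/10123]
step 1: S = H·P̄·Hᵀ + R = [213514/10123 -145505/10123; -145505/10123 263706/10123]
step 1: K = P̄·Hᵀ·S⁻¹ = [-1530711/3470633 -1555807/3470633; 838108/3470633 -850656/3470633]
step 1: x' = x̄ + K·y = [-10561885/3470633, 33578/3470633]
step 1: P' = (I − K·H)·P̄ = [1543259/3470633 6274/3470633; 6274/3470633 422191/3470633]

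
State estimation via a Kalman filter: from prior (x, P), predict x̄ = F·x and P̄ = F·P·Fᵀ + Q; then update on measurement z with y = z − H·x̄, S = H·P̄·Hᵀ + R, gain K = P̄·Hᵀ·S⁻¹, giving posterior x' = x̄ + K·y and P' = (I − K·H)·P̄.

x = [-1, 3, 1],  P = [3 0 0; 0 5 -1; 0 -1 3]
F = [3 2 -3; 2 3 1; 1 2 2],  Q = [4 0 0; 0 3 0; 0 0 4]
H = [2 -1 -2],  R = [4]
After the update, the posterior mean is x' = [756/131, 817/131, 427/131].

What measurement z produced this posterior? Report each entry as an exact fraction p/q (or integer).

z = [-1]

x̄ = F·x = [0, 8, 7]
P̄ = F·P·Fᵀ + Q = [90 46 13; 46 57 34; 13 34 31]
S = H·P̄·Hᵀ + R = [393]
K = P̄·Hᵀ·S⁻¹ = [36/131; -11/131; -70/393]
x' − x̄ = [756/131, -231/131, -490/131] = K·y
y = (KᵀK)⁻¹·Kᵀ·(x' − x̄) = [21]
z = y + H·x̄ = [21] + [-22] = [-1]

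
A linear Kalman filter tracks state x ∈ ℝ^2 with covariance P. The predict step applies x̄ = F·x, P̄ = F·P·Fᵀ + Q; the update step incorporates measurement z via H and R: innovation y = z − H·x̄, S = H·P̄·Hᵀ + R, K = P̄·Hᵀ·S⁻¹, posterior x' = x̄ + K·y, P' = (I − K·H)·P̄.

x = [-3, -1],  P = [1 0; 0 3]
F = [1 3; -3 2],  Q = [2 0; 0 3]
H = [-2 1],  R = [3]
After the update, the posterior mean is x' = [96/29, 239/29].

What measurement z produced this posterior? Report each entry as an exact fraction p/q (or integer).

z = [1]

x̄ = F·x = [-6, 7]
P̄ = F·P·Fᵀ + Q = [30 15; 15 24]
S = H·P̄·Hᵀ + R = [87]
K = P̄·Hᵀ·S⁻¹ = [-15/29; -2/29]
x' − x̄ = [270/29, 36/29] = K·y
y = (KᵀK)⁻¹·Kᵀ·(x' − x̄) = [-18]
z = y + H·x̄ = [-18] + [19] = [1]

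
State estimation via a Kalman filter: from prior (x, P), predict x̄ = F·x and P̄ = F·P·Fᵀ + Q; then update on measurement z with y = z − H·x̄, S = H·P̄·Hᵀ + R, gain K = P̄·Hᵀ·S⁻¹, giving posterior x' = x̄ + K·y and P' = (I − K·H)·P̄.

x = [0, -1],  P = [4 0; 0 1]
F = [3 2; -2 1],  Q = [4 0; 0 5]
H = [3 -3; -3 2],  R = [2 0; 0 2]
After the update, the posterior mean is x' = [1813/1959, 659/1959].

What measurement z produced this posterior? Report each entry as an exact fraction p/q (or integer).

x̄ = F·x = [-2, -1]
P̄ = F·P·Fᵀ + Q = [44 -22; -22 22]
S = H·P̄·Hᵀ + R = [992 -858; -858 750]
K = P̄·Hᵀ·S⁻¹ = [-209/653 -1177/1959; -385/653 -1034/1959]
x' − x̄ = [5731/1959, 2618/1959] = K·y
y = (KᵀK)⁻¹·Kᵀ·(x' − x̄) = [4, -7]
z = y + H·x̄ = [4, -7] + [-3, 4] = [1, -3]

z = [1, -3]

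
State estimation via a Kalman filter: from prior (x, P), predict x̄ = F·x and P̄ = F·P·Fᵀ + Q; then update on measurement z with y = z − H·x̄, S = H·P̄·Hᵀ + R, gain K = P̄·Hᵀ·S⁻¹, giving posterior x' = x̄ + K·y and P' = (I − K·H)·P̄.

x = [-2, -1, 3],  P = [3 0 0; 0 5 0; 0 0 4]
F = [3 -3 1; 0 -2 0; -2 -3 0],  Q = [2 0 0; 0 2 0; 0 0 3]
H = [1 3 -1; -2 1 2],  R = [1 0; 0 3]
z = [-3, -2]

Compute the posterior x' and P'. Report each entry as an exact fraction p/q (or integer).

x' = [20778/91759, -101866/91759, -12101/91759]
P' = [584097/91759 9876/91759 570168/91759; 9876/91759 13002/91759 22812/91759; 570168/91759 22812/91759 608235/91759]

x̄ = F·x = [0, 2, 7]
P̄ = F·P·Fᵀ + Q = [78 30 27; 30 22 30; 27 30 60]
y = z − H·x̄ = [-2, -18]
S = H·P̄·Hᵀ + R = [283 -102; -102 361]
K = P̄·Hᵀ·S⁻¹ = [43557/91759 -5994/91759; 26070/91759 12958/91759; 30369/91759 32982/91759]
x' = x̄ + K·y = [20778/91759, -101866/91759, -12101/91759]
P' = (I − K·H)·P̄ = [584097/91759 9876/91759 570168/91759; 9876/91759 13002/91759 22812/91759; 570168/91759 22812/91759 608235/91759]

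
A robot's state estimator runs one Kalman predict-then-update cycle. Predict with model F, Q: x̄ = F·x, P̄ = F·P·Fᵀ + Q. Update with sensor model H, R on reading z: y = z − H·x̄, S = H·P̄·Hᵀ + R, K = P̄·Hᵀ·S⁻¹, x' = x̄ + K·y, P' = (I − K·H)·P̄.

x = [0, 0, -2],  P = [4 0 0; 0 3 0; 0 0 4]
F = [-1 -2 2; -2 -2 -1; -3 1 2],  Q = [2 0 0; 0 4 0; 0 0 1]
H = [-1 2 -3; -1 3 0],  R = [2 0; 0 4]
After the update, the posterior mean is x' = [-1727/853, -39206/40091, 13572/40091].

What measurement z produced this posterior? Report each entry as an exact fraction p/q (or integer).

z = [-1, -1]

x̄ = F·x = [-4, 2, -4]
P̄ = F·P·Fᵀ + Q = [34 12 22; 12 36 10; 22 10 56]
S = H·P̄·Hᵀ + R = [648 166; 166 290]
K = P̄·Hᵀ·S⁻¹ = [-119/853 74/853; -1809/40091 14307/40091; -12657/40091 8351/40091]
x' − x̄ = [1685/853, -119388/40091, 173936/40091] = K·y
y = (KᵀK)⁻¹·Kᵀ·(x' − x̄) = [-21, -11]
z = y + H·x̄ = [-21, -11] + [20, 10] = [-1, -1]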